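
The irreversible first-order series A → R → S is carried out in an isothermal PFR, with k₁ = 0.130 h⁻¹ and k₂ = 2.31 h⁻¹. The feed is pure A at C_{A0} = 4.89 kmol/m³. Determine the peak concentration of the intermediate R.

For a first-order series the maximum intermediate yield is C_{R,max}/C_{A0} = (k₁/k₂)^[k₂/(k₂−k₁)].
= (0.130/2.31)^(2.31/(2.31−0.130)) = (0.05628)^(1.060) = 0.04740.
C_{R,max} = 0.04740×4.89 = 0.232 kmol/m³.

0.232 kmol/m³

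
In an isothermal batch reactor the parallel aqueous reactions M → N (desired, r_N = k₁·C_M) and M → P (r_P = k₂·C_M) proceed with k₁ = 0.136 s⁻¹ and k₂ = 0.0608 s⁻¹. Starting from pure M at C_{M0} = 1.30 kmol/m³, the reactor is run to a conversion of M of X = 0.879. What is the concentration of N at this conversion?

0.790 kmol/m³

C_M = C_{M0}(1−X) = 0.1573 kmol/m³.
Both paths are first order in M, so the instantaneous fraction to N is constant: dC_N/d(−C_M) = k₁/(k₁+k₂) = 0.6911.
C_N = 0.6911·(C_{M0}−C_M) = 0.6911×1.143 = 0.790 kmol/m³.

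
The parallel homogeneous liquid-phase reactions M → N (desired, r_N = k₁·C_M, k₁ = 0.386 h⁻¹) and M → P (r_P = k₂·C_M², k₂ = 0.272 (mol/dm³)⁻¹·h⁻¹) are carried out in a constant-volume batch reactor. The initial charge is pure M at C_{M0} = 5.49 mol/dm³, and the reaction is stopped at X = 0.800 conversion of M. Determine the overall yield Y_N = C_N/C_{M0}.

0.261

C_M = C_{M0}(1−X) = 1.098 mol/dm³.
Along a PFR/batch, dC_N/dC_M = −r_N/(r_N+r_P) = −k₁/(k₁+k₂·C_M).
Integrating from C_{M0} to C_M: C_N = (0.386/0.272)·ln[(0.386+0.272·5.49)/(0.386+0.272·1.10)] = 1.419·ln(1.879/0.6847) = 1.433 mol/dm³.
Y_N = C_N/C_{M0} = 1.433/5.49 = 0.261.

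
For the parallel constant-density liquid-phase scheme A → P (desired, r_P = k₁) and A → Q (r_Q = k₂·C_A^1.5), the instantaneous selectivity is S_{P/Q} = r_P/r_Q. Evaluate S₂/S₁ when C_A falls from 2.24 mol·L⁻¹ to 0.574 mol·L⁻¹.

S_{P/Q} = (k₁/k₂)·C_A^-1.5, so S₂/S₁ = (C_{A,2}/C_{A,1})^-1.5.
= (0.574/2.24)^(-1.5) = (0.2562)^(-1.5) = 7.71.
Selectivity toward P rises as C_A falls — low-concentration operation is favoured.

7.71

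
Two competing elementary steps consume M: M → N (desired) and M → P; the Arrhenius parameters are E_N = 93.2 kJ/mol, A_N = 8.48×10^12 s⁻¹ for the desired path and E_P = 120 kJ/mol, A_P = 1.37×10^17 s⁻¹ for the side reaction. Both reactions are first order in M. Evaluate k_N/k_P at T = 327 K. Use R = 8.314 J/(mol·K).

1.18

Since both paths have the same order in M, the concentration cancels and S_{N/P} = k_N/k_P = (A_N/A_P)·exp[(E_P−E_N)/(RT)].
(E_P−E_N)/(RT) = (120−93.2)×10³/(8.314×327) = 26800/2719 = 9.858.
k_N/k_P = (8.48×10^12/1.37×10^17)·exp(9.858) = 6.190×10^-5 × 19106 = 1.18.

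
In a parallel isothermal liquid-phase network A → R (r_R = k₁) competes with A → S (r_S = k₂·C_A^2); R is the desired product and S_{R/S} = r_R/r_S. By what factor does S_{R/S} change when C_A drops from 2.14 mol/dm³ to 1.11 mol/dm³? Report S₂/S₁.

3.72

S_{R/S} = (k₁/k₂)·C_A^-2, so S₂/S₁ = (C_{A,2}/C_{A,1})^-2.
= (1.11/2.14)^(-2) = (0.5187)^(-2) = 3.72.
Selectivity toward R rises as C_A falls — low-concentration operation is favoured.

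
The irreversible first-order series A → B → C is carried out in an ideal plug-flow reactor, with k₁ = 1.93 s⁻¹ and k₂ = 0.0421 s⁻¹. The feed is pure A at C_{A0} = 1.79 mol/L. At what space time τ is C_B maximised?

2.03 s

For first-order series the maximum of C_B occurs at τ_opt = ln(k₂/k₁)/(k₂−k₁).
= ln(0.0421/1.93)/(0.0421−1.93) = ln(0.02181)/-1.888 = -3.825/-1.888 = 2.03 s.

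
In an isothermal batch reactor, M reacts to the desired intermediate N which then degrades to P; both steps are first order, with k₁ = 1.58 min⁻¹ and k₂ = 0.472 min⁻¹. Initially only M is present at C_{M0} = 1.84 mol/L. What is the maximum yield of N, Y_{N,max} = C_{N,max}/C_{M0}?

Evaluating C_N at t_opt = ln(k₂/k₁)/(k₂−k₁) gives C_{N,max}/C_{M0} = (k₁/k₂)^[k₂/(k₂−k₁)].
= (1.58/0.472)^(0.472/(0.472−1.58)) = (3.347)^(-0.4260) = 0.5977.

0.598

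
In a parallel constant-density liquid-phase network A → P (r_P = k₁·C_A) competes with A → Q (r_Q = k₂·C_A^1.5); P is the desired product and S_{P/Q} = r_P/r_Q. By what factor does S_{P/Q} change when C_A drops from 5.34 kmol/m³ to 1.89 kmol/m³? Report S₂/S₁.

S_{P/Q} = (k₁/k₂)·C_A^-0.5, so S₂/S₁ = (C_{A,2}/C_{A,1})^-0.5.
= (1.89/5.34)^(-0.5) = (0.3539)^(-0.5) = 1.68.

1.68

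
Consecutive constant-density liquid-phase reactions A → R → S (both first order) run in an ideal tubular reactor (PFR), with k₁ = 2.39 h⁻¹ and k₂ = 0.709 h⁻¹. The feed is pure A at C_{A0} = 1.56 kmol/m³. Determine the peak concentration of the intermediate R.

0.934 kmol/m³

At the optimum, C_{R,max}/C_{A0} = (k₁/k₂)^[k₂/(k₂−k₁)].
= (2.39/0.709)^(0.709/(0.709−2.39)) = (3.371)^(-0.4218) = 0.5990.
C_{R,max} = 0.5990×1.56 = 0.934 kmol/m³.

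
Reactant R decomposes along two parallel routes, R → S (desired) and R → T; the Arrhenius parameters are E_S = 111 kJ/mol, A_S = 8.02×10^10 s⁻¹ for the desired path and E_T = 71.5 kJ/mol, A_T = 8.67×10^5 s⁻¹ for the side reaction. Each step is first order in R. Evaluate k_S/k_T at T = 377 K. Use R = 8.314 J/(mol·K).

0.311

k_S/k_T = (A_S/A_T)·exp[−(E_S−E_T)/(RT)] = (A_S/A_T)·exp[(E_T−E_S)/(RT)].
(E_T−E_S)/(RT) = (71.5−111)×10³/(8.314×377) = -39500/3134 = -12.60.
k_S/k_T = (8.02×10^10/8.67×10^5)·exp(-12.60) = 92503 × 3.365×10^-6 = 0.311.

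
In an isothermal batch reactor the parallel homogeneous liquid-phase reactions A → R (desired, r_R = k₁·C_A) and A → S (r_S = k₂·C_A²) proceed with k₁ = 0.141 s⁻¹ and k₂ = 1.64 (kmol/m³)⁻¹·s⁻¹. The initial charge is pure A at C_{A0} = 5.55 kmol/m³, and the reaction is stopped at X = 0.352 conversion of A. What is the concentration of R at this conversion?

0.0366 kmol/m³

C_A = C_{A0}(1−X) = 3.596 kmol/m³.
Along a PFR/batch, dC_R/dC_A = −r_R/(r_R+r_S) = −k₁/(k₁+k₂·C_A).
Integrating from C_{A0} to C_A: C_R = (0.141/1.64)·ln[(0.141+1.64·5.55)/(0.141+1.64·3.60)] = 0.08598·ln(9.243/6.039) = 0.03659 kmol/m³.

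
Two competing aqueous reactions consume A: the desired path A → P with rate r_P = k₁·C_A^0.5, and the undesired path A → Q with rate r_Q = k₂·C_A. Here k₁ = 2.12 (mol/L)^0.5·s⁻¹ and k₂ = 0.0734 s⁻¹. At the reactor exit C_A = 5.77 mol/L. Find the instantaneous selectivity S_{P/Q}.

12.0

S_{P/Q} = r_P/r_Q = (k₁·C_A^0.5)/(k₂·C_A) = (k₁/k₂)·C_A^-0.5.
= (2.12×5.770^0.5) / (0.0734×5.770) = 5.092/0.4235 = 12.0.
The undesired path is higher order in A, so low C_A (CSTR or dilute feed) favours P.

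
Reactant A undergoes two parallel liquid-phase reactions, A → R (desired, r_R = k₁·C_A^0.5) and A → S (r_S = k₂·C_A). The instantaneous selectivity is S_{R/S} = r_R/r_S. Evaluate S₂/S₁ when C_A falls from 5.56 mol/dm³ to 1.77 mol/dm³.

1.77

S_{R/S} = (k₁/k₂)·C_A^-0.5, so S₂/S₁ = (C_{A,2}/C_{A,1})^-0.5.
= (1.77/5.56)^(-0.5) = (0.3183)^(-0.5) = 1.77.
Selectivity toward R rises as C_A falls — low-concentration operation is favoured.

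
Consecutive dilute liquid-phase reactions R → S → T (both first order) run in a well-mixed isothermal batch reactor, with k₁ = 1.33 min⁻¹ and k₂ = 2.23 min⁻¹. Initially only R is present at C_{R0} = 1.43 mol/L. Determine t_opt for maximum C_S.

For first-order series the maximum of C_S occurs at t_opt = ln(k₂/k₁)/(k₂−k₁).
= ln(2.23/1.33)/(2.23−1.33) = ln(1.677)/0.9000 = 0.5168/0.9000 = 0.574 min.

0.574 min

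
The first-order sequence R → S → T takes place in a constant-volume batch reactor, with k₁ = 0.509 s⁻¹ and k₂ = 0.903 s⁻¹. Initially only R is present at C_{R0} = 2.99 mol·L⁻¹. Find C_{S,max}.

0.804 mol·L⁻¹

Evaluating C_S at t_opt = ln(k₂/k₁)/(k₂−k₁) gives C_{S,max}/C_{R0} = (k₁/k₂)^[k₂/(k₂−k₁)].
= (0.509/0.903)^(0.903/(0.903−0.509)) = (0.5637)^(2.292) = 0.2688.
C_{S,max} = 0.2688×2.99 = 0.804 mol·L⁻¹.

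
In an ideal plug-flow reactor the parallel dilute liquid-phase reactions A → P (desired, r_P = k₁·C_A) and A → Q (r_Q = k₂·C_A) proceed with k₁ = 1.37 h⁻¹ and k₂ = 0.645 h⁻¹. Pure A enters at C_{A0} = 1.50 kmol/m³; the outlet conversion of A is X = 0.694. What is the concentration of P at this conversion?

0.708 kmol/m³

C_A = C_{A0}(1−X) = 0.4590 kmol/m³.
Both paths are first order in A, so the instantaneous fraction to P is constant: dC_P/d(−C_A) = k₁/(k₁+k₂) = 0.6799.
C_P = 0.6799·(C_{A0}−C_A) = 0.6799×1.041 = 0.708 kmol/m³.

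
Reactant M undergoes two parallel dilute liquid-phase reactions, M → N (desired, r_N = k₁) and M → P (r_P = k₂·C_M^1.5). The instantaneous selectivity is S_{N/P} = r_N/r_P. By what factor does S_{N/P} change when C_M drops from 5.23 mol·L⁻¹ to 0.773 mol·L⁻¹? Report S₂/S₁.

17.6

S_{N/P} = (k₁/k₂)·C_M^-1.5, so S₂/S₁ = (C_{M,2}/C_{M,1})^-1.5.
= (0.773/5.23)^(-1.5) = (0.1478)^(-1.5) = 17.6.
Selectivity toward N rises as C_M falls — low-concentration operation is favoured.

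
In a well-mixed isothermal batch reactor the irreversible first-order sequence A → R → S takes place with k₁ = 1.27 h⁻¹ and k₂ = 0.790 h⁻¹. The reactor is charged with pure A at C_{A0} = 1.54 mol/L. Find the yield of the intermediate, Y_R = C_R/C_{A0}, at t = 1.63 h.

0.396

For first-order series with pure A initially, C_R(t) = k₁C_{A0}/(k₂−k₁)·(e^(−k₁t) − e^(−k₂t)).
e^(−k₁t) = e^(−1.27×1.63) = e^(−2.070) = 0.1262; e^(−k₂t) = e^(−1.288) = 0.2759.
C_R = 1.27×1.54/(0.790−1.27) × (0.1262−0.2759) = (-4.075)×(-0.1497) = 0.6101 mol/L.
Y_R = C_R/C_{A0} = 0.6101/1.54 = 0.396.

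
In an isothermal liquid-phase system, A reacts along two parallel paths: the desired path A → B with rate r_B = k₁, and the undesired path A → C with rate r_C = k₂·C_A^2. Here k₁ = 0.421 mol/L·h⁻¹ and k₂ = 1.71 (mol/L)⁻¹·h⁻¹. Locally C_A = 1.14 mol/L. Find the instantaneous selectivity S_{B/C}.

S_{B/C} = r_B/r_C = (k₁)/(k₂·C_A^2) = (k₁/k₂)·C_A^-2.
= (0.421) / (1.71×1.140^2) = 0.4210/2.222 = 0.189.

0.189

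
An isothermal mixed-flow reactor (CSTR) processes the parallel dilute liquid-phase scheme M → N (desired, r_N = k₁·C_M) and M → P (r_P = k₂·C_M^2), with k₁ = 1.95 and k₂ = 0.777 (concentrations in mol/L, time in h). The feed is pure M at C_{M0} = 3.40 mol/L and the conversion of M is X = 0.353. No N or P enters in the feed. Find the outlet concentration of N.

Exit C_M = C_{M0}(1−X) = 3.40×0.647 = 2.200 mol/L.
In a CSTR the entire volume is at exit conditions, so r_N = 1.95×2.200 = 4.290 and r_P = 0.777×2.200^2 = 3.760.
Fraction of consumed M going to N: r_N/(r_N+r_P) = 0.5329.
C_N = 0.5329·C_{M0}·X = 0.5329×3.40×0.353 = 0.640 mol/L.

0.640 mol/L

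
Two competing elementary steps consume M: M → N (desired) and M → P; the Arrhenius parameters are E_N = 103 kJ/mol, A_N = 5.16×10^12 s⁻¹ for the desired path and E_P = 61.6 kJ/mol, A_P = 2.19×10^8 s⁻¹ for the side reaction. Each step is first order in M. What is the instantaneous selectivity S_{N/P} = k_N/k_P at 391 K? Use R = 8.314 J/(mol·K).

k_N/k_P = (A_N/A_P)·exp[−(E_N−E_P)/(RT)] = (A_N/A_P)·exp[(E_P−E_N)/(RT)].
(E_P−E_N)/(RT) = (61.6−103)×10³/(8.314×391) = -41400/3251 = -12.74.
k_N/k_P = (5.16×10^12/2.19×10^8)·exp(-12.74) = 23562 × 2.945×10^-6 = 0.0694.
Since E_N > E_P, raising the temperature improves selectivity toward N.

0.0694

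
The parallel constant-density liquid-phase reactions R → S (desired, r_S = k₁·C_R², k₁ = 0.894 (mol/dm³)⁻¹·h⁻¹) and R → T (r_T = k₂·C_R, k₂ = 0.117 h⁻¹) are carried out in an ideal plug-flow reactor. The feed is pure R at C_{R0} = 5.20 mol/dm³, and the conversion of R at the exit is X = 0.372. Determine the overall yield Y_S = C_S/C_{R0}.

0.361

C_R = C_{R0}(1−X) = 3.266 mol/dm³.
Along a PFR/batch, dC_T/dC_R = −r_T/(r_S+r_T) = −k₂/(k₂+k₁·C_R).
Integrating from C_{R0} to C_R: C_T = (0.117/0.894)·ln[(0.117+0.894·5.20)/(0.117+0.894·3.27)] = 0.1309·ln(4.766/3.036) = 0.05899 mol/dm³.
Then C_S = (C_{R0}−C_R) − C_T = 1.934 − 0.05899 = 1.875 mol/dm³.
Y_S = C_S/C_{R0} = 1.875/5.20 = 0.361.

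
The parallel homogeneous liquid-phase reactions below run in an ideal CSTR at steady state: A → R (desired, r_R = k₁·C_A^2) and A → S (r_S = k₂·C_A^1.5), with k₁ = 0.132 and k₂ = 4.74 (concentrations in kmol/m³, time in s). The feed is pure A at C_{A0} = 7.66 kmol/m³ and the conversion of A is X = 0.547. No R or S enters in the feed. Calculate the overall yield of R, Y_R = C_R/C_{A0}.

0.0270

Exit C_A = C_{A0}(1−X) = 7.66×0.453 = 3.470 kmol/m³.
A CSTR operates uniformly at the exit composition, giving r_R = 1.589 and r_S = 30.64 (each k·C_A^n at C_A = 3.470).
Fraction of consumed A going to R: r_R/(r_R+r_S) = 0.04932.
C_R = 0.04932·C_{A0}·X = 0.04932×7.66×0.547 = 0.207 kmol/m³; Y_R = C_R/C_{A0} = 0.0270.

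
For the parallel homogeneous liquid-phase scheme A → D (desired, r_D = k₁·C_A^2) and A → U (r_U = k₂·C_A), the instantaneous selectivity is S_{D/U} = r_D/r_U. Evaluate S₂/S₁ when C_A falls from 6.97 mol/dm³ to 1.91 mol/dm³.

S_{D/U} = (k₁/k₂)·C_A, so S₂/S₁ = (C_{A,2}/C_{A,1}).
= 1.91/6.97 = 0.274.

0.274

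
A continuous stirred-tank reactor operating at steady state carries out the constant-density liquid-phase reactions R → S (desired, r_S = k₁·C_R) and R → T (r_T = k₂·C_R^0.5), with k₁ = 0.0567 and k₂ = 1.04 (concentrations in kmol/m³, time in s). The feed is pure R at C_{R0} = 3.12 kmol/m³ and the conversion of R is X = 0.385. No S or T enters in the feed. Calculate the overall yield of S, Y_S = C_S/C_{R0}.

0.0270

Exit C_R = C_{R0}(1−X) = 3.12×0.615 = 1.919 kmol/m³.
Rates in a CSTR are evaluated at the outlet concentration: r_S = 0.0567×1.919 = 0.1088, r_T = 1.04×1.919^0.5 = 1.441.
Fraction of consumed R going to S: r_S/(r_S+r_T) = 0.07022.
C_S = 0.07022·C_{R0}·X = 0.07022×3.12×0.385 = 0.0843 kmol/m³; Y_S = C_S/C_{R0} = 0.0270.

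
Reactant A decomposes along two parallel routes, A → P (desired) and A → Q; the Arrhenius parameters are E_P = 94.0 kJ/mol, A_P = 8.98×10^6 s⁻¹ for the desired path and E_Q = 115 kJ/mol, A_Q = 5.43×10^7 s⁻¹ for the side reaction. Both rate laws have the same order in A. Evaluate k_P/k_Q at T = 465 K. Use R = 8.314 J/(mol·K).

With equal orders, S_{P/Q} = k_P/k_Q = (A_P/A_Q)·exp[(E_Q−E_P)/(RT)].
(E_Q−E_P)/(RT) = (115−94.0)×10³/(8.314×465) = 21000/3866 = 5.432.
k_P/k_Q = (8.98×10^6/5.43×10^7)·exp(5.432) = 0.1654 × 228.6 = 37.8.

37.8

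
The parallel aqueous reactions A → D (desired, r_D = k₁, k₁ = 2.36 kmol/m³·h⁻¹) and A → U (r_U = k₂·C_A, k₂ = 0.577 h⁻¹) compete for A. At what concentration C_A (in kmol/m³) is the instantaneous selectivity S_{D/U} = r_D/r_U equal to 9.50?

0.431 kmol/m³

S_{D/U} = (k₁/k₂)·C_A⁻¹ ⇒ C_A = (S·k₂/k₁)^(-1).
= (9.50×0.577/2.36)^(-1) = (2.323)^(-1) = 0.431 kmol/m³.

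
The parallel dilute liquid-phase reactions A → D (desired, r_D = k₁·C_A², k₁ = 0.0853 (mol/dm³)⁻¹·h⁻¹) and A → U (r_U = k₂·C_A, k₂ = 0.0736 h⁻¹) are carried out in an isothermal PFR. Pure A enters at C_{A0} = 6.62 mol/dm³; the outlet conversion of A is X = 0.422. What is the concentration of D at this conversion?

2.39 mol/dm³

C_A = C_{A0}(1−X) = 3.826 mol/dm³.
Along a PFR/batch, dC_U/dC_A = −r_U/(r_D+r_U) = −k₂/(k₂+k₁·C_A).
Integrating from C_{A0} to C_A: C_U = (0.0736/0.0853)·ln[(0.0736+0.0853·6.62)/(0.0736+0.0853·3.83)] = 0.8628·ln(0.6383/0.4000) = 0.4032 mol/dm³.
Then C_D = (C_{A0}−C_A) − C_U = 2.794 − 0.4032 = 2.390 mol/dm³.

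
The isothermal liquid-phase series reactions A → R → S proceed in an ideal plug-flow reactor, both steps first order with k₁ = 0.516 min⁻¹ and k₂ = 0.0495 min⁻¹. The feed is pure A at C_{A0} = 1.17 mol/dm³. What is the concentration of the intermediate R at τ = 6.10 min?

Solving the coupled first-order balances gives C_R(τ) = [k₁/(k₂−k₁)]·C_{A0}·(e^(−k₁τ) − e^(−k₂τ)).
e^(−k₁τ) = e^(−0.516×6.10) = e^(−3.148) = 0.04296; e^(−k₂τ) = e^(−0.3019) = 0.7394.
C_R = 0.516×1.17/(0.0495−0.516) × (0.04296−0.7394) = (-1.294)×(-0.6964) = 0.9013 mol/dm³.

0.901 mol/dm³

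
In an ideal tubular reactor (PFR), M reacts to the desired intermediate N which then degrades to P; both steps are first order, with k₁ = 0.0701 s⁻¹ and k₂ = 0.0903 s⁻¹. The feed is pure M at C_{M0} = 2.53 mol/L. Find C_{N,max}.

0.816 mol/L

At the optimum, C_{N,max}/C_{M0} = (k₁/k₂)^[k₂/(k₂−k₁)].
= (0.0701/0.0903)^(0.0903/(0.0903−0.0701)) = (0.7763)^(4.470) = 0.3224.
C_{N,max} = 0.3224×2.53 = 0.816 mol/L.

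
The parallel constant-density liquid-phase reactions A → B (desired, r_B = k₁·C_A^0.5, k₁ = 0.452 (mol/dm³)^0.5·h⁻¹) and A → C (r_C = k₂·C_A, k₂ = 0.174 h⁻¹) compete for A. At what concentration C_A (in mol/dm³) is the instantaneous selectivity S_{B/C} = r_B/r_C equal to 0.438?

S_{B/C} = (k₁/k₂)·C_A^-0.5 ⇒ C_A = (S·k₂/k₁)^(-2).
= (0.438×0.174/0.452)^(-2) = (0.1686)^(-2) = 35.2 mol/dm³.

35.2 mol/dm³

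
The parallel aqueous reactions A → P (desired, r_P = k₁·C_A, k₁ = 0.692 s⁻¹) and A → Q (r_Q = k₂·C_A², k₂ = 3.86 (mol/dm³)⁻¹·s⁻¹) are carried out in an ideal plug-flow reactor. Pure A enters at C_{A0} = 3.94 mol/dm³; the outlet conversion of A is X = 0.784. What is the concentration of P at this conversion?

C_A = C_{A0}(1−X) = 0.8510 mol/dm³.
Along a PFR/batch, dC_P/dC_A = −r_P/(r_P+r_Q) = −k₁/(k₁+k₂·C_A).
Integrating from C_{A0} to C_A: C_P = (0.692/3.86)·ln[(0.692+3.86·3.94)/(0.692+3.86·0.851)] = 0.1793·ln(15.90/3.977) = 0.2484 mol/dm³.

0.248 mol/dm³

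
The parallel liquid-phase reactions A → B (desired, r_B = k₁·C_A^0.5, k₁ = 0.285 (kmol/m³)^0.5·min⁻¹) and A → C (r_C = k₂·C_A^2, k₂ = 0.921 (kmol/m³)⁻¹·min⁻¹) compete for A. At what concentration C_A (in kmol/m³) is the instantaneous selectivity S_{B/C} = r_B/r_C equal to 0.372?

S_{B/C} = (k₁/k₂)·C_A^-1.5 ⇒ C_A = (S·k₂/k₁)^(1/(-1.5)).
= (0.372×0.921/0.285)^(-0.6667) = (1.202)^(-0.6667) = 0.884 kmol/m³.

0.884 kmol/m³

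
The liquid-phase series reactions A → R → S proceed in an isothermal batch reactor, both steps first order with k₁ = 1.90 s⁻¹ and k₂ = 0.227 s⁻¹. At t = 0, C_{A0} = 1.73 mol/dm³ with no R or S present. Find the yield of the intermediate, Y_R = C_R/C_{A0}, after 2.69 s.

0.610

Solving the coupled first-order balances gives C_R(t) = [k₁/(k₂−k₁)]·C_{A0}·(e^(−k₁t) − e^(−k₂t)).
e^(−k₁t) = e^(−1.90×2.69) = e^(−5.111) = 0.006030; e^(−k₂t) = e^(−0.6106) = 0.5430.
C_R = 1.90×1.73/(0.227−1.90) × (0.006030−0.5430) = (-1.965)×(-0.5370) = 1.055 mol/dm³.
Y_R = C_R/C_{A0} = 1.055/1.73 = 0.610.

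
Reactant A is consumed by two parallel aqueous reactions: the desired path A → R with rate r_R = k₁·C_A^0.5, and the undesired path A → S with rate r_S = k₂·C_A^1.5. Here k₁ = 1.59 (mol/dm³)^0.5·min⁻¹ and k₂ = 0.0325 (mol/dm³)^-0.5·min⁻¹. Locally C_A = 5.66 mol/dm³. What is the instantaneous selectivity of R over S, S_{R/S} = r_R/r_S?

8.64

S_{R/S} = r_R/r_S = (k₁·C_A^0.5)/(k₂·C_A^1.5) = (k₁/k₂)·C_A⁻¹.
= (1.59×5.660^0.5) / (0.0325×5.660^1.5) = 3.783/0.4376 = 8.64.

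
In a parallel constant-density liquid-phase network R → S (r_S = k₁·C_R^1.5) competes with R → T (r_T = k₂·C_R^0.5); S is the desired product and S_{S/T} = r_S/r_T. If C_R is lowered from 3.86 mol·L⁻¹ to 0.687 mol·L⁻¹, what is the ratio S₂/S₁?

S_{S/T} = (k₁/k₂)·C_R, so S₂/S₁ = (C_{R,2}/C_{R,1}).
= 0.687/3.86 = 0.178.
Selectivity toward S falls as C_R falls — high-concentration operation is favoured.

0.178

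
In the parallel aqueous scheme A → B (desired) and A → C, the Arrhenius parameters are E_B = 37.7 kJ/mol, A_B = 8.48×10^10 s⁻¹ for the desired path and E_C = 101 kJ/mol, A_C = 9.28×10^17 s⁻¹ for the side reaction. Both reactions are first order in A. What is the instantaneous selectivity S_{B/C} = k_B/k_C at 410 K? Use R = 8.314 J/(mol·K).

With equal orders, S_{B/C} = k_B/k_C = (A_B/A_C)·exp[(E_C−E_B)/(RT)].
(E_C−E_B)/(RT) = (101−37.7)×10³/(8.314×410) = 63300/3409 = 18.57.
k_B/k_C = (8.48×10^10/9.28×10^17)·exp(18.57) = 9.138×10^-8 × 1.161×10^8 = 10.6.

10.6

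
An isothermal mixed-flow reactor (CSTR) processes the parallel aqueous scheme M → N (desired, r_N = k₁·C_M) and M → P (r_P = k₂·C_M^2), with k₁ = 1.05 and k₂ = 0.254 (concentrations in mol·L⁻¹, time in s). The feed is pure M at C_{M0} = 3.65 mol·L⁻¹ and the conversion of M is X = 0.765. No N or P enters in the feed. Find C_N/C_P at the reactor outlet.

4.82

Exit C_M = C_{M0}(1−X) = 3.65×0.235 = 0.8577 mol·L⁻¹.
Rates in a CSTR are evaluated at the outlet concentration: r_N = 1.05×0.8577 = 0.9006, r_P = 0.254×0.8577^2 = 0.1869.
Overall selectivity = C_N/C_P = r_Nτ/(r_Pτ) = r_N/r_P = 4.82.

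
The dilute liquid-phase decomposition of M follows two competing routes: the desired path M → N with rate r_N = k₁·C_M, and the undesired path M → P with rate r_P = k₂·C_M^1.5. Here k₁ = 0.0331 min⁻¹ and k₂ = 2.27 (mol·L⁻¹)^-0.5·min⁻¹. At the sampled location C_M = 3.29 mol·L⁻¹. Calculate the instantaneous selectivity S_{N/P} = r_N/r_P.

S_{N/P} = r_N/r_P = (k₁·C_M)/(k₂·C_M^1.5) = (k₁/k₂)·C_M^-0.5.
= (0.0331×3.290) / (2.27×3.290^1.5) = 0.1089/13.55 = 0.00804.
The undesired path is higher order in M, so low C_M (CSTR or dilute feed) favours N.

0.00804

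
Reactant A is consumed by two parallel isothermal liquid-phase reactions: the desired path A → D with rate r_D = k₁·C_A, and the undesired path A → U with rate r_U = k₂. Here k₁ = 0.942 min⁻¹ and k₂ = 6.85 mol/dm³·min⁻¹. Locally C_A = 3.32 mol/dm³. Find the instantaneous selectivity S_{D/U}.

0.457

S_{D/U} = r_D/r_U = (k₁·C_A)/(k₂) = (k₁/k₂)·C_A.
= (0.942×3.320) / (6.85) = 3.127/6.850 = 0.457.
Since the desired path is higher order in A, keeping C_A high (PFR or concentrated feed) favours D.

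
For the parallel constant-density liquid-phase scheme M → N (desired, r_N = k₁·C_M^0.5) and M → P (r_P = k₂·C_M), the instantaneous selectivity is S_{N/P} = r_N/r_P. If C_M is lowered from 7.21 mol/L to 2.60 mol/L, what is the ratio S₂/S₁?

S_{N/P} = (k₁/k₂)·C_M^-0.5, so S₂/S₁ = (C_{M,2}/C_{M,1})^-0.5.
= (2.60/7.21)^(-0.5) = (0.3606)^(-0.5) = 1.67.

1.67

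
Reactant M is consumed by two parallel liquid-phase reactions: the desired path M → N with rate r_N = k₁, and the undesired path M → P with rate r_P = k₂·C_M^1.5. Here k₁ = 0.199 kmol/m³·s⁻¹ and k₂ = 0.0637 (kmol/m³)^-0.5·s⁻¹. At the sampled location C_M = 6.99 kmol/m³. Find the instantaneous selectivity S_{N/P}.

S_{N/P} = r_N/r_P = (k₁)/(k₂·C_M^1.5) = (k₁/k₂)·C_M^-1.5.
= (0.199) / (0.0637×6.990^1.5) = 0.1990/1.177 = 0.169.
The undesired path is higher order in M, so low C_M (CSTR or dilute feed) favours N.

0.169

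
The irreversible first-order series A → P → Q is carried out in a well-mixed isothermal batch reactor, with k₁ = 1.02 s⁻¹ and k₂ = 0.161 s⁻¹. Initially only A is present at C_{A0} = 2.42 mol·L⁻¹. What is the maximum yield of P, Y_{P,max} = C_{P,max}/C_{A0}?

Evaluating C_P at t_opt = ln(k₂/k₁)/(k₂−k₁) gives C_{P,max}/C_{A0} = (k₁/k₂)^[k₂/(k₂−k₁)].
= (1.02/0.161)^(0.161/(0.161−1.02)) = (6.335)^(-0.1874) = 0.7075.

0.707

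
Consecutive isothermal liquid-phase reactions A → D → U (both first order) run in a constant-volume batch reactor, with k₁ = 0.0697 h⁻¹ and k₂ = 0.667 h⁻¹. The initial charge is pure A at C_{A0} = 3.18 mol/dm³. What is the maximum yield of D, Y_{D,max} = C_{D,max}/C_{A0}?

0.0803

For a first-order series the maximum intermediate yield is C_{D,max}/C_{A0} = (k₁/k₂)^[k₂/(k₂−k₁)].
= (0.0697/0.667)^(0.667/(0.667−0.0697)) = (0.1045)^(1.117) = 0.08029.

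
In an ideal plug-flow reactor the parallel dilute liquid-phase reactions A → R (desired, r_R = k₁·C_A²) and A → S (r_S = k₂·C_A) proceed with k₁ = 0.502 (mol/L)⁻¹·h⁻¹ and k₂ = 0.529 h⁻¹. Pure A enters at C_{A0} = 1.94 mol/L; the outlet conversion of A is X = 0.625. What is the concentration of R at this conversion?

C_A = C_{A0}(1−X) = 0.7275 mol/L.
Along a PFR/batch, dC_S/dC_A = −r_S/(r_R+r_S) = −k₂/(k₂+k₁·C_A).
Integrating from C_{A0} to C_A: C_S = (0.529/0.502)·ln[(0.529+0.502·1.94)/(0.529+0.502·0.728)] = 1.054·ln(1.503/0.8942) = 0.5471 mol/L.
Then C_R = (C_{A0}−C_A) − C_S = 1.212 − 0.5471 = 0.6654 mol/L.

0.665 mol/L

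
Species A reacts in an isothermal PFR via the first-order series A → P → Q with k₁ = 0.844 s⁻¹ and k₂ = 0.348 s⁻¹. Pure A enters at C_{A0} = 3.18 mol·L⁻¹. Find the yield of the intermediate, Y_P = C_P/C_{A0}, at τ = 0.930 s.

For first-order series with pure A initially, C_P(τ) = k₁C_{A0}/(k₂−k₁)·(e^(−k₁τ) − e^(−k₂τ)).
e^(−k₁τ) = e^(−0.844×0.930) = e^(−0.7849) = 0.4562; e^(−k₂τ) = e^(−0.3236) = 0.7235.
C_P = 0.844×3.18/(0.348−0.844) × (0.4562−0.7235) = (-5.411)×(-0.2674) = 1.447 mol·L⁻¹.
Y_P = C_P/C_{A0} = 1.447/3.18 = 0.455.

0.455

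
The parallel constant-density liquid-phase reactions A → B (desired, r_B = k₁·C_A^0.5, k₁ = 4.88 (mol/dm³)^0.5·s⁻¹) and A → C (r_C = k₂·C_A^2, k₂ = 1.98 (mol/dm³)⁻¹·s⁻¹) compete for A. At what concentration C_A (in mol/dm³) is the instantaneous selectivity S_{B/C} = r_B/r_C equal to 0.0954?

S_{B/C} = (k₁/k₂)·C_A^-1.5 ⇒ C_A = (S·k₂/k₁)^(1/(-1.5)).
= (0.0954×1.98/4.88)^(-0.6667) = (0.03871)^(-0.6667) = 8.74 mol/dm³.

8.74 mol/dm³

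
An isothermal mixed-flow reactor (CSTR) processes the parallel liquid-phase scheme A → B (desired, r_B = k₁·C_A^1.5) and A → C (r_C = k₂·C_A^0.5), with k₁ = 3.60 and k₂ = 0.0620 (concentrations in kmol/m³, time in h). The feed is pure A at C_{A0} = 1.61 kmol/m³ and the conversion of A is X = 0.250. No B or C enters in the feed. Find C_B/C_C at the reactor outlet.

70.1

Exit C_A = C_{A0}(1−X) = 1.61×0.750 = 1.208 kmol/m³.
In a CSTR the entire volume is at exit conditions, so r_B = 3.60×1.208^1.5 = 4.777 and r_C = 0.0620×1.208^0.5 = 0.06813.
Overall selectivity = C_B/C_C = r_Bτ/(r_Cτ) = r_B/r_C = 70.1.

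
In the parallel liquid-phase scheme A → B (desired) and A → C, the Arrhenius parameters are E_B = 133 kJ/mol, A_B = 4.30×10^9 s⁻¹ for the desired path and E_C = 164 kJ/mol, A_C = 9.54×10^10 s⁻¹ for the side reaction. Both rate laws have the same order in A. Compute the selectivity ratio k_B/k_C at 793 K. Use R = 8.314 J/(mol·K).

4.97

With equal orders, S_{B/C} = k_B/k_C = (A_B/A_C)·exp[(E_C−E_B)/(RT)].
(E_C−E_B)/(RT) = (164−133)×10³/(8.314×793) = 31000/6593 = 4.702.
k_B/k_C = (4.30×10^9/9.54×10^10)·exp(4.702) = 0.04507 × 110.2 = 4.97.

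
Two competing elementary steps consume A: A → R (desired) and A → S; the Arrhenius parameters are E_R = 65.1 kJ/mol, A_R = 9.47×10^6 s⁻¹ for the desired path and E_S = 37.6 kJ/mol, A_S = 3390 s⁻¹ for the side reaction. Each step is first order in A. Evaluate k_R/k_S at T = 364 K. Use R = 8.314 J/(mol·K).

With equal orders, S_{R/S} = k_R/k_S = (A_R/A_S)·exp[(E_S−E_R)/(RT)].
(E_S−E_R)/(RT) = (37.6−65.1)×10³/(8.314×364) = -27500/3026 = -9.087.
k_R/k_S = (9.47×10^6/3390)·exp(-9.087) = 2794 × 1.131×10^-4 = 0.316.
Since E_R > E_S, raising the temperature improves selectivity toward R.

0.316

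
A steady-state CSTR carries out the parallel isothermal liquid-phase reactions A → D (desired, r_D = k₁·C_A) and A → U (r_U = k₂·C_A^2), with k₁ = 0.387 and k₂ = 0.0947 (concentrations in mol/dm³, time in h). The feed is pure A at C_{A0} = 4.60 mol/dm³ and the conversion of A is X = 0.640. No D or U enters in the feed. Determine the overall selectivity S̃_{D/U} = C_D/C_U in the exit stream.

Exit C_A = C_{A0}(1−X) = 4.60×0.360 = 1.656 mol/dm³.
In a CSTR the entire volume is at exit conditions, so r_D = 0.387×1.656 = 0.6409 and r_U = 0.0947×1.656^2 = 0.2597.
Overall selectivity = C_D/C_U = r_Dτ/(r_Uτ) = r_D/r_U = 2.47.

2.47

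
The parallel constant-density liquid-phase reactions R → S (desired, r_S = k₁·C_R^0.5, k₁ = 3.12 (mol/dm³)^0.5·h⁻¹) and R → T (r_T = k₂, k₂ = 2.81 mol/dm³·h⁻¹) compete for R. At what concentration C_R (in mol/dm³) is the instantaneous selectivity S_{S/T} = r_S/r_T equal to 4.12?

S_{S/T} = (k₁/k₂)·C_R^0.5 ⇒ C_R = (S·k₂/k₁)^(2).
= (4.12×2.81/3.12)^(2) = (3.711)^(2) = 13.8 mol/dm³.

13.8 mol/dm³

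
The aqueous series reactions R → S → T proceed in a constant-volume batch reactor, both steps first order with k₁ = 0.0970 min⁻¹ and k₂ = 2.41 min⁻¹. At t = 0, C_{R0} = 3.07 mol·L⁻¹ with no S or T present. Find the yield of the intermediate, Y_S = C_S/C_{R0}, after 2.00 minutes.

The intermediate concentration in a first-order A→B→C sequence is C_S = k₁C_{R0}(e^(−k₁t) − e^(−k₂t))/(k₂−k₁).
e^(−k₁t) = e^(−0.0970×2.00) = e^(−0.1940) = 0.8237; e^(−k₂t) = e^(−4.820) = 0.008067.
C_S = 0.0970×3.07/(2.41−0.0970) × (0.8237−0.008067) = 0.1287×0.8156 = 0.1050 mol·L⁻¹.
Y_S = C_S/C_{R0} = 0.1050/3.07 = 0.0342.

0.0342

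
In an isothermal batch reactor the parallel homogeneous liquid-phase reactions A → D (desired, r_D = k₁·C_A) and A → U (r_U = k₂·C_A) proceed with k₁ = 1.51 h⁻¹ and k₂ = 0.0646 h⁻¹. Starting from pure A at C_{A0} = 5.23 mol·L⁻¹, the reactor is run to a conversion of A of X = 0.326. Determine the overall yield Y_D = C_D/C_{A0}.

0.313

C_A = C_{A0}(1−X) = 3.525 mol·L⁻¹.
Both paths are first order in A, so the instantaneous fraction to D is constant: dC_D/d(−C_A) = k₁/(k₁+k₂) = 0.9590.
C_D = 0.9590·(C_{A0}−C_A) = 0.9590×1.705 = 1.64 mol·L⁻¹.
Y_D = C_D/C_{A0} = 1.635/5.23 = 0.313.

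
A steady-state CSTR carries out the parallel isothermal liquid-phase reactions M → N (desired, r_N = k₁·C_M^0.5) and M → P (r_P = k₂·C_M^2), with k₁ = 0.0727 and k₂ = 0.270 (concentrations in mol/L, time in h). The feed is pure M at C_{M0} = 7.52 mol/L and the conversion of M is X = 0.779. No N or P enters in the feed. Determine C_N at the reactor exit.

0.654 mol/L

Exit C_M = C_{M0}(1−X) = 7.52×0.221 = 1.662 mol/L.
A CSTR operates uniformly at the exit composition, giving r_N = 0.09372 and r_P = 0.7457 (each k·C_M^n at C_M = 1.662).
Fraction of consumed M going to N: r_N/(r_N+r_P) = 0.1116.
C_N = 0.1116·C_{M0}·X = 0.1116×7.52×0.779 = 0.654 mol/L.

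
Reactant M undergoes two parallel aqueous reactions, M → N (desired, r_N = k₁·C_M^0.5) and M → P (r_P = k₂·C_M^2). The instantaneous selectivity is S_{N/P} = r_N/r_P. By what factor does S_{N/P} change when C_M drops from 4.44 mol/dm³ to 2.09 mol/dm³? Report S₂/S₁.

S_{N/P} = (k₁/k₂)·C_M^-1.5, so S₂/S₁ = (C_{M,2}/C_{M,1})^-1.5.
= (2.09/4.44)^(-1.5) = (0.4707)^(-1.5) = 3.10.

3.10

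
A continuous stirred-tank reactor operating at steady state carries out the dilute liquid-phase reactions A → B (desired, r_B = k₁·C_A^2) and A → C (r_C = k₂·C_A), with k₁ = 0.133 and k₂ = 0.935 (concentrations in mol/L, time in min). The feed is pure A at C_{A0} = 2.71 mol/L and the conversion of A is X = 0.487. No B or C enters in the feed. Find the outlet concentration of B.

Exit C_A = C_{A0}(1−X) = 2.71×0.513 = 1.390 mol/L.
In a CSTR the entire volume is at exit conditions, so r_B = 0.133×1.390^2 = 0.2571 and r_C = 0.935×1.390 = 1.300.
Fraction of consumed A going to B: r_B/(r_B+r_C) = 0.1651.
C_B = 0.1651·C_{A0}·X = 0.1651×2.71×0.487 = 0.218 mol/L.

0.218 mol/L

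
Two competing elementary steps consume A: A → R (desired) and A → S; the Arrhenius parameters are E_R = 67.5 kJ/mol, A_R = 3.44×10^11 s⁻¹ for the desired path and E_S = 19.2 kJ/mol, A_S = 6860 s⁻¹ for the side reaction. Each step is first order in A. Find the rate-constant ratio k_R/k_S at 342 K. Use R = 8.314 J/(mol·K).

2.10

k_R/k_S = (A_R/A_S)·exp[−(E_R−E_S)/(RT)] = (A_R/A_S)·exp[(E_S−E_R)/(RT)].
(E_S−E_R)/(RT) = (19.2−67.5)×10³/(8.314×342) = -48300/2843 = -16.99.
k_R/k_S = (3.44×10^11/6860)·exp(-16.99) = 5.015×10^7 × 4.195×10^-8 = 2.10.
Since E_R > E_S, raising the temperature improves selectivity toward R.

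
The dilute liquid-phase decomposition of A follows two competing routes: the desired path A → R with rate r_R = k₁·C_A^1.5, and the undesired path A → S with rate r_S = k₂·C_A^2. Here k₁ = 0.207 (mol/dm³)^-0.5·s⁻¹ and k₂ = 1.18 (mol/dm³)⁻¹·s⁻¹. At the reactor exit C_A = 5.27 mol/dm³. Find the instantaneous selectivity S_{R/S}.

S_{R/S} = r_R/r_S = (k₁·C_A^1.5)/(k₂·C_A^2) = (k₁/k₂)·C_A^-0.5.
= (0.207×5.270^1.5) / (1.18×5.270^2) = 2.504/32.77 = 0.0764.

0.0764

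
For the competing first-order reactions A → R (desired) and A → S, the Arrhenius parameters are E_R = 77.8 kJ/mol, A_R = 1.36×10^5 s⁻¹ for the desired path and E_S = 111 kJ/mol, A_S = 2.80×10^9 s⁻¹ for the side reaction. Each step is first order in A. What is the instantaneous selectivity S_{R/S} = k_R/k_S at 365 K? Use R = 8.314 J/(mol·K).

2.74

With equal orders, S_{R/S} = k_R/k_S = (A_R/A_S)·exp[(E_S−E_R)/(RT)].
(E_S−E_R)/(RT) = (111−77.8)×10³/(8.314×365) = 33200/3035 = 10.94.
k_R/k_S = (1.36×10^5/2.80×10^9)·exp(10.94) = 4.857×10^-5 × 56413 = 2.74.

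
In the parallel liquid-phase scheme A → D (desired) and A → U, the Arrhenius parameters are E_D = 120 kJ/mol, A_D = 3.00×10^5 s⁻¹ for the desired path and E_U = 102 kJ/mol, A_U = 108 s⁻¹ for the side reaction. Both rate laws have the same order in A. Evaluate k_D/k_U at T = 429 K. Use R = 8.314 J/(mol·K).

17.9

With equal orders, S_{D/U} = k_D/k_U = (A_D/A_U)·exp[(E_U−E_D)/(RT)].
(E_U−E_D)/(RT) = (102−120)×10³/(8.314×429) = -18000/3567 = -5.047.
k_D/k_U = (3.00×10^5/108)·exp(-5.047) = 2778 × 0.006431 = 17.9.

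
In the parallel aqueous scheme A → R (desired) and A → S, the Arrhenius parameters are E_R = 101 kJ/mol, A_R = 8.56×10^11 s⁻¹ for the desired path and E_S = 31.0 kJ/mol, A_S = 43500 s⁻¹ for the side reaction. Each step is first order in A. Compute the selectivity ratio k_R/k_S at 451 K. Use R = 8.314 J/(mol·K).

Since both paths have the same order in A, the concentration cancels and S_{R/S} = k_R/k_S = (A_R/A_S)·exp[(E_S−E_R)/(RT)].
(E_S−E_R)/(RT) = (31.0−101)×10³/(8.314×451) = -70000/3750 = -18.67.
k_R/k_S = (8.56×10^11/43500)·exp(-18.67) = 1.968×10^7 × 7.804×10^-9 = 0.154.

0.154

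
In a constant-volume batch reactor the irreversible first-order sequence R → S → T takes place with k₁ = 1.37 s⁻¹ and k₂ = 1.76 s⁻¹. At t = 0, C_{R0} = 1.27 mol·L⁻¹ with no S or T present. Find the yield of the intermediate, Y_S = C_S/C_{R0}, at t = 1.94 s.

0.131

For first-order series with pure R initially, C_S(t) = k₁C_{R0}/(k₂−k₁)·(e^(−k₁t) − e^(−k₂t)).
e^(−k₁t) = e^(−1.37×1.94) = e^(−2.658) = 0.07010; e^(−k₂t) = e^(−3.414) = 0.03290.
C_S = 1.37×1.27/(1.76−1.37) × (0.07010−0.03290) = 4.461×0.03721 = 0.1660 mol·L⁻¹.
Y_S = C_S/C_{R0} = 0.1660/1.27 = 0.131.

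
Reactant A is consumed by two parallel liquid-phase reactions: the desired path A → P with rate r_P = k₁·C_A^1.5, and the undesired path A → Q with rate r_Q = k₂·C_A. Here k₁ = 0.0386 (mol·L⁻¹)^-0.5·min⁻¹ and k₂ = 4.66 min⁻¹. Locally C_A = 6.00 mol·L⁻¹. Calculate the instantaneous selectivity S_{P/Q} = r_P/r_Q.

0.0203

S_{P/Q} = r_P/r_Q = (k₁·C_A^1.5)/(k₂·C_A) = (k₁/k₂)·C_A^0.5.
= (0.0386×6.000^1.5) / (4.66×6.000) = 0.5673/27.96 = 0.0203.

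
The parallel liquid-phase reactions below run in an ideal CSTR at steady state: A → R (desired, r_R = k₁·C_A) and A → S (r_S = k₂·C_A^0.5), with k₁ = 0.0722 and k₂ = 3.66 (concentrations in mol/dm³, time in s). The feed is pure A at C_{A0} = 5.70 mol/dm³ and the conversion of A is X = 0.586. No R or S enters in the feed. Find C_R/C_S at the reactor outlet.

Exit C_A = C_{A0}(1−X) = 5.70×0.414 = 2.360 mol/dm³.
A CSTR operates uniformly at the exit composition, giving r_R = 0.1704 and r_S = 5.622 (each k·C_A^n at C_A = 2.360).
Overall selectivity = C_R/C_S = r_Rτ/(r_Sτ) = r_R/r_S = 0.0303.

0.0303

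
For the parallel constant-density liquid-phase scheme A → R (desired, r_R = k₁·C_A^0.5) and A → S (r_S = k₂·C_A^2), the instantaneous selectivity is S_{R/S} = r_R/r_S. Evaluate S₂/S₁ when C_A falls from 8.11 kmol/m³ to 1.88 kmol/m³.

S_{R/S} = (k₁/k₂)·C_A^-1.5, so S₂/S₁ = (C_{A,2}/C_{A,1})^-1.5.
= (1.88/8.11)^(-1.5) = (0.2318)^(-1.5) = 8.96.

8.96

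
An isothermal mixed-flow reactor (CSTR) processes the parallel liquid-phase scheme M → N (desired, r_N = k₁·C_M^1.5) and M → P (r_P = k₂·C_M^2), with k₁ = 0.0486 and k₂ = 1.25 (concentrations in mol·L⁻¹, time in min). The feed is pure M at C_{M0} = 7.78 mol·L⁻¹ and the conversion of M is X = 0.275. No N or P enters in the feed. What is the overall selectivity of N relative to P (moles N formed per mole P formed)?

0.0164

Exit C_M = C_{M0}(1−X) = 7.78×0.725 = 5.641 mol·L⁻¹.
Rates in a CSTR are evaluated at the outlet concentration: r_N = 0.0486×5.641^1.5 = 0.6510, r_P = 1.25×5.641^2 = 39.77.
Overall selectivity = C_N/C_P = r_Nτ/(r_Pτ) = r_N/r_P = 0.0164.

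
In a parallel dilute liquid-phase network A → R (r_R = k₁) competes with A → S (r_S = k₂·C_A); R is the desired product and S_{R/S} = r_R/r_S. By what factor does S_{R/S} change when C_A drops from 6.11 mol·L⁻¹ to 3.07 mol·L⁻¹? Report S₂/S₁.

S_{R/S} = (k₁/k₂)·C_A⁻¹, so S₂/S₁ = (C_{A,2}/C_{A,1})⁻¹.
= 6.11/3.07 = 1.99.

1.99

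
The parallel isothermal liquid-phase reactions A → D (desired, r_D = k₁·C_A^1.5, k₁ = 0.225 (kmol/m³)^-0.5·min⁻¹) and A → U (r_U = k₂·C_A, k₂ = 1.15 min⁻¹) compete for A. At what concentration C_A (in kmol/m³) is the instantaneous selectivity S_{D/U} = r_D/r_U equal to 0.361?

3.40 kmol/m³

S_{D/U} = (k₁/k₂)·C_A^0.5 ⇒ C_A = (S·k₂/k₁)^(2).
= (0.361×1.15/0.225)^(2) = (1.845)^(2) = 3.40 kmol/m³.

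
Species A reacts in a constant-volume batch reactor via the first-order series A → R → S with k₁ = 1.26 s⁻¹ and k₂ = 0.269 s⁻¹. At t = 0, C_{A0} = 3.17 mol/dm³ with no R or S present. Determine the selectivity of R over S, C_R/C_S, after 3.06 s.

1.19

Solving the coupled first-order balances gives C_R(t) = [k₁/(k₂−k₁)]·C_{A0}·(e^(−k₁t) − e^(−k₂t)).
e^(−k₁t) = e^(−1.26×3.06) = e^(−3.856) = 0.02116; e^(−k₂t) = e^(−0.8231) = 0.4391.
C_R = 1.26×3.17/(0.269−1.26) × (0.02116−0.4391) = (-4.030)×(-0.4179) = 1.684 mol/dm³.
C_A = C_{A0}e^(−k₁t) = 0.06708 mol/dm³, so C_S = C_{A0}−C_A−C_R = 1.419 mol/dm³; C_R/C_S = 1.19.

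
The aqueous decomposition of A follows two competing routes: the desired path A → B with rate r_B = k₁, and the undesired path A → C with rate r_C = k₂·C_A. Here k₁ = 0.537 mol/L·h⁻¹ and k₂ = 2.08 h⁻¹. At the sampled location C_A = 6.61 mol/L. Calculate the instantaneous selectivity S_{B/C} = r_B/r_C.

S_{B/C} = r_B/r_C = (k₁)/(k₂·C_A) = (k₁/k₂)·C_A⁻¹.
= (0.537) / (2.08×6.610) = 0.5370/13.75 = 0.0391.

0.0391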